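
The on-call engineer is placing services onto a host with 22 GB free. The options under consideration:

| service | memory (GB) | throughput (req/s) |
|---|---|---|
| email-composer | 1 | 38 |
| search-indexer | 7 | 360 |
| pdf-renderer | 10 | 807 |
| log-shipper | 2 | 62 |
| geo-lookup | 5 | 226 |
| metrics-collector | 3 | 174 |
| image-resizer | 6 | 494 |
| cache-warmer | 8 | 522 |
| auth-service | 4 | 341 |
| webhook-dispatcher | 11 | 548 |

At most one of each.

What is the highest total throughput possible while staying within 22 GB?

1704

A density-first pass picks email-composer + pdf-renderer + image-resizer + auth-service — 1680 at 21 GB.
The 1 GB tied up in email-composer is better spent on log-shipper — total rises to 1704 (22 GB).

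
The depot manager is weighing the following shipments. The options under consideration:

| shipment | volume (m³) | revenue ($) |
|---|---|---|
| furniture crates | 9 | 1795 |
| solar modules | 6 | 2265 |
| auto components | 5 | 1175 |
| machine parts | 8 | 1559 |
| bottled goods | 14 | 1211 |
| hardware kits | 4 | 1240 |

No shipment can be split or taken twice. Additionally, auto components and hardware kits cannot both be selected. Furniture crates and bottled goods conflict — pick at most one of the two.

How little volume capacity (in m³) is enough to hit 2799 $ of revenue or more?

Minimise m³ subject to total revenue ≥ 2799.
solar modules + hardware kits reaches 3505 using 10 m³.
Any bundle with less than 10 m³ falls short of 2799.

10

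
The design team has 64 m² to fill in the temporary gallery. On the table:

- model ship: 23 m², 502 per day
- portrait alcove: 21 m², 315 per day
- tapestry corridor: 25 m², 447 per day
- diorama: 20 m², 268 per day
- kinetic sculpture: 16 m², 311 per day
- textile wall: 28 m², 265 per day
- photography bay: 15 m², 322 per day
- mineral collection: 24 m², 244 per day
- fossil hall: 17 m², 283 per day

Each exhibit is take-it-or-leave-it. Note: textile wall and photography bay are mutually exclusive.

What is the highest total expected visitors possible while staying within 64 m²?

1271

By expected visitors per m²: model ship 21.83, photography bay 21.47, kinetic sculpture 19.44 lead.
A density-first pass picks model ship + kinetic sculpture + photography bay — 1135 at 54 m².
The 16 m² tied up in kinetic sculpture is better spent on tapestry corridor — total rises to 1271 (63 m²).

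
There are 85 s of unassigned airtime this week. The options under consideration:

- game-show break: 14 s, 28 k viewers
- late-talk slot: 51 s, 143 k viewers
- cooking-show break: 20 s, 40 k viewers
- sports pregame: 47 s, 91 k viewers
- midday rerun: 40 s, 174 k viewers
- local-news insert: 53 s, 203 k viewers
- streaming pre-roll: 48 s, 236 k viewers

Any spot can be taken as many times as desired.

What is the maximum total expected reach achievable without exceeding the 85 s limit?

Density check — streaming pre-roll 4.92, midday rerun 4.35, local-news insert 3.83 are the best per s.
Filling by ratio: 2×game-show break + streaming pre-roll for 292, with 9 s left unused.
The 76 s tied up in 2×game-show break and streaming pre-roll is better spent on 2×midday rerun — total rises to 348 (80 s).
Every other selection either busts 85 s or fails to beat 348.

348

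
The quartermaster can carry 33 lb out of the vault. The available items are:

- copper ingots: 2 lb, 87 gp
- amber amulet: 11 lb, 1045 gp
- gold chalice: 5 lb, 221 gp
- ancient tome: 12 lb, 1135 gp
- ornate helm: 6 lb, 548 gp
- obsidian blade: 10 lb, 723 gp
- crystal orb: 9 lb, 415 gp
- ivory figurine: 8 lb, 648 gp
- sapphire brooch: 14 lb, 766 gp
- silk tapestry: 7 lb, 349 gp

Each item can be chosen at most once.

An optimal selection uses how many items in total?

4

Optimal total is 2915.
One optimal bundle: copper ingots + amber amulet + ancient tome + ivory figurine (33 lb).
Any selection reaching 2915 contains exactly 4 items.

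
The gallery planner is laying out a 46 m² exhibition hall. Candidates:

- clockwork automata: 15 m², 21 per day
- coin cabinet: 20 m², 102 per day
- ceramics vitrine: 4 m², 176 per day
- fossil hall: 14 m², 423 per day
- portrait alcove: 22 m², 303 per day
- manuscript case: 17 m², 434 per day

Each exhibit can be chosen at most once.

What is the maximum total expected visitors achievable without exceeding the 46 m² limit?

By expected visitors per m²: ceramics vitrine 44.00, fossil hall 30.21, manuscript case 25.53, portrait alcove 13.77 lead.
Taking ceramics vitrine + fossil hall + manuscript case: 35 m² used, 1033 in expected visitors.
Next best is ceramics vitrine + portrait alcove + manuscript case at 913 (43 m²) — short by 120.

1033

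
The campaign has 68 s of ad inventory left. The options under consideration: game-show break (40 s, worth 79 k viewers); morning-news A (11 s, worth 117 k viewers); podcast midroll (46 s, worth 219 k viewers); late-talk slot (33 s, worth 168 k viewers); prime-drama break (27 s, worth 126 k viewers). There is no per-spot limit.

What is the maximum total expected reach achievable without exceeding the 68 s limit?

702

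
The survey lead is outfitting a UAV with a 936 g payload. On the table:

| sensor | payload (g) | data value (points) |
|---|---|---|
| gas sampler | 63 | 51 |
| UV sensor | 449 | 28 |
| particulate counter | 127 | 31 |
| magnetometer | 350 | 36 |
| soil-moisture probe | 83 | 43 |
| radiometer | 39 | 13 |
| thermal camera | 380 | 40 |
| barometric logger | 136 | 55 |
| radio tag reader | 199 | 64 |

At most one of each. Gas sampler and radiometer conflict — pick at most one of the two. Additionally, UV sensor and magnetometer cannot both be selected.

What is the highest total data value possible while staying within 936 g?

By data value per g: gas sampler 0.81, soil-moisture probe 0.52, barometric logger 0.40 lead.
Best packing: gas sampler + soil-moisture probe + thermal camera + barometric logger + radio tag reader — 861 g, 253 total.
Runner-up gas sampler + magnetometer + soil-moisture probe + barometric logger + radio tag reader tops out at 249.

253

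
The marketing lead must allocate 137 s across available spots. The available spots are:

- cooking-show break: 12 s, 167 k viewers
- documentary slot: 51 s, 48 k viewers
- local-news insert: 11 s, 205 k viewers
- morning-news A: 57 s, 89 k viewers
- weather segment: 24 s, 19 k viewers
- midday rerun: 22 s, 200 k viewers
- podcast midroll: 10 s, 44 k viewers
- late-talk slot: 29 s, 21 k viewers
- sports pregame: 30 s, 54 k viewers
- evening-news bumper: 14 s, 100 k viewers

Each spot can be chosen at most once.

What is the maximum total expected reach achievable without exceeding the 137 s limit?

805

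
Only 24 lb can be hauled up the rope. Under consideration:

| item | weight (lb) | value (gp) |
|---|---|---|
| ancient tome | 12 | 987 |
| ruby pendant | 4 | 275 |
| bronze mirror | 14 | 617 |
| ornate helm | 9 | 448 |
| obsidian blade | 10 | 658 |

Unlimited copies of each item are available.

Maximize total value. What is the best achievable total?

The ratio ordering already packs tightly: 2×ancient tome, 24 lb, 1974.
Nothing else within 24 lb beats 1974.

1974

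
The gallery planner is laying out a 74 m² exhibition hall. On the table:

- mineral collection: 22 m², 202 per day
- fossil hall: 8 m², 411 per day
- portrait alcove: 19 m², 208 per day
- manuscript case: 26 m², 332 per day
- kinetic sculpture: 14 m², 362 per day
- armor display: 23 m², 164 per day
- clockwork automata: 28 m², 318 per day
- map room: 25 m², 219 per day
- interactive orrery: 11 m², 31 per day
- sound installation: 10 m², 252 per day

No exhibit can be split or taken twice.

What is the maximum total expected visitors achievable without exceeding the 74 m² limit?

Ranking by ratio (expected visitors/m²): fossil hall 51.38, kinetic sculpture 25.86, sound installation 25.20, manuscript case 12.77.
A density-first pass picks fossil hall + manuscript case + kinetic sculpture + interactive orrery + sound installation — 1388 at 69 m².
The 37 m² tied up in manuscript case and interactive orrery is better spent on mineral collection + portrait alcove — total rises to 1435 (73 m²).
Runner-up fossil hall + portrait alcove + kinetic sculpture + armor display + sound installation tops out at 1397.

1435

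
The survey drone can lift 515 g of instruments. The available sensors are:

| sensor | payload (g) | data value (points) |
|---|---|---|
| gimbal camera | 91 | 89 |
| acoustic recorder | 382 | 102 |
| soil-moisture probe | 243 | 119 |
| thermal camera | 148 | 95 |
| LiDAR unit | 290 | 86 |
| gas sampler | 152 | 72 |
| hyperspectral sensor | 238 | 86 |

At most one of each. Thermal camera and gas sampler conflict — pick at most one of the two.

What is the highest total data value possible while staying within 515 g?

By data value per g: gimbal camera 0.98, thermal camera 0.64, soil-moisture probe 0.49, gas sampler 0.47 lead.
Taking gimbal camera + soil-moisture probe + thermal camera: 482 g used, 303 in data value.
Next best is gimbal camera + soil-moisture probe + gas sampler at 280 (486 g) — short by 23.

303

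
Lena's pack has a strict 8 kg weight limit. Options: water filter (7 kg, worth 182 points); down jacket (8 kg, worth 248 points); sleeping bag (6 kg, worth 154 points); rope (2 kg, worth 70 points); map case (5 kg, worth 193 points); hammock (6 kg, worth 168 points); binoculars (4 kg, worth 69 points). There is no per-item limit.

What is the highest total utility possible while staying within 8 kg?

280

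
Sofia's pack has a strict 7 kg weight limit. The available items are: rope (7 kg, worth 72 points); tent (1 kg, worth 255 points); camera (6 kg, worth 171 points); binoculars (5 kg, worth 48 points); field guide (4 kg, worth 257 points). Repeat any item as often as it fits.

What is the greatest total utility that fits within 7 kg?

1785

Density check — tent 255.00, field guide 64.25, camera 28.50 are the best per kg.
7×tent uses 7 of the 7 kg and totals 1785.
That's the maximum — no swap from here does better than 1785.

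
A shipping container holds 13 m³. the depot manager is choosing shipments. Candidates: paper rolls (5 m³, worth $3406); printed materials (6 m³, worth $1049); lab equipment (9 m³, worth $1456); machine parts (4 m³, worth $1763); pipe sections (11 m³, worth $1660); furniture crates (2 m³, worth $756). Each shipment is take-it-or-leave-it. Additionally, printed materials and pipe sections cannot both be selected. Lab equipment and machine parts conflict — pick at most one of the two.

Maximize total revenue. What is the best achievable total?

The ratio ordering already packs tightly: paper rolls + machine parts + furniture crates, 11 m³, 5925.

5925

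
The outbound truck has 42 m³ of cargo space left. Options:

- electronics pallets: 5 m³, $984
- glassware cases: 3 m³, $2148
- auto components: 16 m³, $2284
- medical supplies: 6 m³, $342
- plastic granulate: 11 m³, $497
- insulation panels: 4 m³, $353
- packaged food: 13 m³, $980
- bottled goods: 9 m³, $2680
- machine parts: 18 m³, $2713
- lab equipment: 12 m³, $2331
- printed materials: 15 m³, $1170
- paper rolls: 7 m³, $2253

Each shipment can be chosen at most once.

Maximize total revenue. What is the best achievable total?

Taking the top-ratio shipments first gives electronics pallets + glassware cases + insulation panels + bottled goods + lab equipment + paper rolls for 10749 (40 m³).
Dropping insulation panels and lab equipment frees 16 m³; slotting in machine parts (18 m³) lifts the total to 10778 at 42 m³.
Nothing else within 42 m³ beats 10778.

10778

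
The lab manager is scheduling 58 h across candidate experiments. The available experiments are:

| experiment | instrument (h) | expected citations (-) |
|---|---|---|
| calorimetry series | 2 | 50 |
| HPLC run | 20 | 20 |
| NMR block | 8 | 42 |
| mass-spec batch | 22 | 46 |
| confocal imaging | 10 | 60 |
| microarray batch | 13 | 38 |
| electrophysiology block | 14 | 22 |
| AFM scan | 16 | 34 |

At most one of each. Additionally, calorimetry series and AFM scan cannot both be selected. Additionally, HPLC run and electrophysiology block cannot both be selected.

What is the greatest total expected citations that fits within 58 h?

Taking calorimetry series + NMR block + mass-spec batch + confocal imaging + microarray batch: 55 h used, 236 in expected citations.
The spare 3 h is too small for any remaining experiment, and no feasible exchange beats 236.

236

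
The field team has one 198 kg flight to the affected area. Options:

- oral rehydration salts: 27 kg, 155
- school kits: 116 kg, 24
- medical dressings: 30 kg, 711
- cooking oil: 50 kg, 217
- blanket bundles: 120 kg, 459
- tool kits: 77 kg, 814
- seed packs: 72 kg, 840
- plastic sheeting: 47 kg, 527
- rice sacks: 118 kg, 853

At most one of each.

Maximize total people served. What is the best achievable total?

Greedy by ratio would take oral rehydration salts + medical dressings + seed packs + plastic sheeting: 176 kg used, total 2233.
The 74 kg tied up in oral rehydration salts and plastic sheeting is better spent on tool kits — total rises to 2365 (179 kg).
The closest alternative, oral rehydration salts + medical dressings + seed packs + plastic sheeting, reaches only 2233.

2365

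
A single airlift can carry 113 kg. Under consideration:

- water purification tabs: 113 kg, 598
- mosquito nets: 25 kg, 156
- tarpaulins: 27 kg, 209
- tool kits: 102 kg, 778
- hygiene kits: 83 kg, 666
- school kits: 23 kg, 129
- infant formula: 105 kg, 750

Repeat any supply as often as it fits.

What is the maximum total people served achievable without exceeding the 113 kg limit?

Tarpaulins + hygiene kits uses 110 of the 113 kg and totals 875.
The spare 3 kg is too small for any remaining supply, and no exchange beats 875.

875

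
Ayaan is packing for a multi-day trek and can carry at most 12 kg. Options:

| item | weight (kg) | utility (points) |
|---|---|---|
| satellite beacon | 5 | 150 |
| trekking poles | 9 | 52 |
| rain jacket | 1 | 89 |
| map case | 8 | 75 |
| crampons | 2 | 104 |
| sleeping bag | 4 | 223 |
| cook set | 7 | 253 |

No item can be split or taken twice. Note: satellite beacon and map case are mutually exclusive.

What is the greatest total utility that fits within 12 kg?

The ratio ordering already packs tightly: satellite beacon + rain jacket + crampons + sleeping bag, 12 kg, 566.
Runner-up rain jacket + sleeping bag + cook set tops out at 565.

566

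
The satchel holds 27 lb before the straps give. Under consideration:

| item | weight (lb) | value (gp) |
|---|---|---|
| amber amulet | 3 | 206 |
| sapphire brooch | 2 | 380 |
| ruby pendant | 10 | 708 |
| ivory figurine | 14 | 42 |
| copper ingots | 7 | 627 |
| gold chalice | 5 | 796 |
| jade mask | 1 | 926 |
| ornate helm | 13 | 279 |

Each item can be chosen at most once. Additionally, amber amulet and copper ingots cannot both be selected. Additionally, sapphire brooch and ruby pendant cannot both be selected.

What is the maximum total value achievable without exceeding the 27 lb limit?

Best packing: ruby pendant + copper ingots + gold chalice + jade mask — 23 lb, 3057 total.
The closest alternative, sapphire brooch + copper ingots + gold chalice + jade mask, reaches only 2729.

3057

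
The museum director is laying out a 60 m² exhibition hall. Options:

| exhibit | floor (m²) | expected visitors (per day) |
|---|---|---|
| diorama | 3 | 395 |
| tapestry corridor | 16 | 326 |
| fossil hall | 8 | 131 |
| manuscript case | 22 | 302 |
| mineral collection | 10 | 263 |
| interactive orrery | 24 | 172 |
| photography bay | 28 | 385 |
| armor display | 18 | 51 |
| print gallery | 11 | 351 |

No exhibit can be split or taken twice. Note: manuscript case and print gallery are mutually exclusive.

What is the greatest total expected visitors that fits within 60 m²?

Density check — diorama 131.67, print gallery 31.91, mineral collection 26.30 are the best per m².
The ratio heuristic lands on diorama + tapestry corridor + fossil hall + mineral collection + print gallery (1466) but leaves 12 m² idle.
Replace tapestry corridor with photography bay: the trade gains 59 net, giving 1525 at 60 m².

1525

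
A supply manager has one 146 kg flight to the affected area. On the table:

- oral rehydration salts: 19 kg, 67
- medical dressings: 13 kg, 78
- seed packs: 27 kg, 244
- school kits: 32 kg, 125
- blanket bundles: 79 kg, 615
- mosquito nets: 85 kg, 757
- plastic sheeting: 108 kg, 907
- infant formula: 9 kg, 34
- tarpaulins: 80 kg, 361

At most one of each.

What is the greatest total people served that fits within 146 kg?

1185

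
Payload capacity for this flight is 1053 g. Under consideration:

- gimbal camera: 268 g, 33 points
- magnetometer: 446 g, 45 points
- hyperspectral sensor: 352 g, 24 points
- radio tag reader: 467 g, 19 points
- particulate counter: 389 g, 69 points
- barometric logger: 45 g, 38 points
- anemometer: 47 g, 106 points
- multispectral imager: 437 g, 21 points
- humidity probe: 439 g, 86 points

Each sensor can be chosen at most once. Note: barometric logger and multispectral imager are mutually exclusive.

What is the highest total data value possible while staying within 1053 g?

299

Best packing: particulate counter + barometric logger + anemometer + humidity probe — 920 g, 299 total.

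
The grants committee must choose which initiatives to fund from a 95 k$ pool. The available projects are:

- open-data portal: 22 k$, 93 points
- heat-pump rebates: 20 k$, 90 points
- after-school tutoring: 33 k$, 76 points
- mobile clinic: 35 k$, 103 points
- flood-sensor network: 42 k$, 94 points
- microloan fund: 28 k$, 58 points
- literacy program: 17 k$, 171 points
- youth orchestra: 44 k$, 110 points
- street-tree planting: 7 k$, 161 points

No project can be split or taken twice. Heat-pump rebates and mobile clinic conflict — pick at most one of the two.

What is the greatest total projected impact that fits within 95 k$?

573

Ranking by ratio (projected impact/k$): street-tree planting 23.00, literacy program 10.06, heat-pump rebates 4.50, open-data portal 4.23.
The ratio ordering already packs tightly: open-data portal + heat-pump rebates + microloan fund + literacy program + street-tree planting, 94 k$, 573.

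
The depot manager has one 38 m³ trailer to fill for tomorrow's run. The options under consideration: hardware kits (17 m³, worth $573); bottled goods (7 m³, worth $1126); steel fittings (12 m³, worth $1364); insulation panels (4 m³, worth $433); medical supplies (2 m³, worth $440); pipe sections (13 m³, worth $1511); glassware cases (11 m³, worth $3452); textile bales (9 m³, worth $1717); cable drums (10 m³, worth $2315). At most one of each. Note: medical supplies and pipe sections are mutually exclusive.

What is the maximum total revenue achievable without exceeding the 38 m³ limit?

8610

Ranking by ratio (revenue/m³): glassware cases 313.82, cable drums 231.50, medical supplies 220.00, textile bales 190.78.
The ratio heuristic lands on insulation panels + medical supplies + glassware cases + textile bales + cable drums (8357) but leaves 2 m³ idle.
Replace insulation panels and medical supplies with bottled goods: the trade gains 253 net, giving 8610 at 37 m³.
Next best is insulation panels + medical supplies + glassware cases + textile bales + cable drums at 8357 (36 m³) — short by 253.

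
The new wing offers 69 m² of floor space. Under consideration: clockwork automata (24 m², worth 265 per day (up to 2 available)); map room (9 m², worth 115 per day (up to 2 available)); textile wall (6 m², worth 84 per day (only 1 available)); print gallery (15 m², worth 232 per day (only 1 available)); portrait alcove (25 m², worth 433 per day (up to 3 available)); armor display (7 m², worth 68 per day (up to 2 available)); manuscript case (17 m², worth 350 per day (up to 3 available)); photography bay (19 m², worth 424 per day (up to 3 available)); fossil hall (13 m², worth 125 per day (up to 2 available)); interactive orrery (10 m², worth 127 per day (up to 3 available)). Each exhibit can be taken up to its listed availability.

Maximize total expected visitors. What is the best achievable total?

Density check — photography bay 22.32, manuscript case 20.59, portrait alcove 17.32, print gallery 15.47 are the best per m².
A density-first pass picks textile wall + 3×photography bay — 1356 at 63 m².
Replace textile wall with interactive orrery: the trade gains 43 net, giving 1399 at 67 m².
The spare 2 m² is too small for any remaining exhibit, and no exchange beats 1399.

1399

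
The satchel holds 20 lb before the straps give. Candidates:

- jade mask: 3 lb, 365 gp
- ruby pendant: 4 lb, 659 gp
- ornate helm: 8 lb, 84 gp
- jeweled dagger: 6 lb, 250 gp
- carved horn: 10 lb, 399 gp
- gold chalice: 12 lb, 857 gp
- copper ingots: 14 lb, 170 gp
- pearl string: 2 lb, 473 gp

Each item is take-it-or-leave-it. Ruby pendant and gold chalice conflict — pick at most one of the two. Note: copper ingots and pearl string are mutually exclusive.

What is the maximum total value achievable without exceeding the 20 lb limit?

Density check — pearl string 236.50, ruby pendant 164.75, jade mask 121.67, gold chalice 71.42 are the best per lb.
Taking the top-ratio items first gives jade mask + ruby pendant + jeweled dagger + pearl string for 1747 (15 lb).
Dropping jeweled dagger frees 6 lb; slotting in carved horn (10 lb) lifts the total to 1896 at 19 lb.
Next best is jade mask + ruby pendant + jeweled dagger + pearl string at 1747 (15 lb) — short by 149.

1896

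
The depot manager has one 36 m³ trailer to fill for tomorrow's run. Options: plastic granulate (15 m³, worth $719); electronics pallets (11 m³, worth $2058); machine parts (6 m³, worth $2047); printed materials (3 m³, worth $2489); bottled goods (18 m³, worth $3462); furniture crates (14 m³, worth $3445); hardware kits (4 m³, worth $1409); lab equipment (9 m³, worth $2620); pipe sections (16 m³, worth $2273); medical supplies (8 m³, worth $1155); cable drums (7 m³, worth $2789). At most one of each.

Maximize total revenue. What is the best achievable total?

Filling by ratio: machine parts + printed materials + hardware kits + lab equipment + cable drums for 11354, with 7 m³ left unused.
Dropping lab equipment frees 9 m³; slotting in furniture crates (14 m³) lifts the total to 12179 at 34 m³.
Next best is machine parts + printed materials + furniture crates + hardware kits + lab equipment at 12010 (36 m³) — short by 169.

12179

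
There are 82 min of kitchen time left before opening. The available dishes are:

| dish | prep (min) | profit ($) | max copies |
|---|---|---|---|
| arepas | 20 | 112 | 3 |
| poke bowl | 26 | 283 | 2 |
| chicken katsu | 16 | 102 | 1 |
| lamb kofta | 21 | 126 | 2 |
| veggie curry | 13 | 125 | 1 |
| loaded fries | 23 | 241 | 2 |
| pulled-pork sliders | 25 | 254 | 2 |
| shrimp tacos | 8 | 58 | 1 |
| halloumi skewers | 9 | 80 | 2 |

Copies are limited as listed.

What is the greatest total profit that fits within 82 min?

845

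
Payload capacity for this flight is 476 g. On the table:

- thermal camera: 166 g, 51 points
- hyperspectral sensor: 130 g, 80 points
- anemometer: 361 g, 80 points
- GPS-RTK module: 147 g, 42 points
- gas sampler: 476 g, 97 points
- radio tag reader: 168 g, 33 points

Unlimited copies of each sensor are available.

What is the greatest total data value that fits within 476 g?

By data value per g: hyperspectral sensor 0.62, thermal camera 0.31, GPS-RTK module 0.29, anemometer 0.22 lead.
3×hyperspectral sensor uses 390 of the 476 g and totals 240.
That's the maximum — no swap from here does better than 240.

240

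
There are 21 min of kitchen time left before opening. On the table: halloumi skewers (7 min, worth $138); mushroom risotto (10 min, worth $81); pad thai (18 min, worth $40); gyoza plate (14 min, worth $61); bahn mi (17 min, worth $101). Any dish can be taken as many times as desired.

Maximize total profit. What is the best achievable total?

By profit per min: halloumi skewers 19.71, mushroom risotto 8.10, bahn mi 5.94, gyoza plate 4.36 lead.
3×halloumi skewers uses 21 of the 21 min and totals 414.

414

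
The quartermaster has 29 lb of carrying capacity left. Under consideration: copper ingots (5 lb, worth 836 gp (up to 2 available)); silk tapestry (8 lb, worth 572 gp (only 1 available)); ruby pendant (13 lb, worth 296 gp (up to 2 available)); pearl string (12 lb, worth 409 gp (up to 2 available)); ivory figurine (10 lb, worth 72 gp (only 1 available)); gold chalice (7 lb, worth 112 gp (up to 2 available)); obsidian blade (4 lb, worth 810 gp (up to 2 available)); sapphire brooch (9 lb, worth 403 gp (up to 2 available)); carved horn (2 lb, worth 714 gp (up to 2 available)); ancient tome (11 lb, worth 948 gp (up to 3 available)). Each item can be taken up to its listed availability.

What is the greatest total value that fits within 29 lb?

4858

A density-first pass picks 2×copper ingots + gold chalice + 2×obsidian blade + 2×carved horn — 4832 at 29 lb.
The 11 lb tied up in gold chalice and obsidian blade is better spent on ancient tome — total rises to 4858 (29 lb).
Nothing else within 29 lb beats 4858.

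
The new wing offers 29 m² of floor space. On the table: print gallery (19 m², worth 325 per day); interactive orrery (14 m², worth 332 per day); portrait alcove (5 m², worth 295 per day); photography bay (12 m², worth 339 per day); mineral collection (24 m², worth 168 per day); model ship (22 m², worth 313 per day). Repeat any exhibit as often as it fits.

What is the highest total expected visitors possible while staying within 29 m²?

1475

By expected visitors per m²: portrait alcove 59.00, photography bay 28.25, interactive orrery 23.71 lead.
5×portrait alcove uses 25 of the 29 m² and totals 1475.
The spare 4 m² is too small for any remaining exhibit, and no exchange beats 1475.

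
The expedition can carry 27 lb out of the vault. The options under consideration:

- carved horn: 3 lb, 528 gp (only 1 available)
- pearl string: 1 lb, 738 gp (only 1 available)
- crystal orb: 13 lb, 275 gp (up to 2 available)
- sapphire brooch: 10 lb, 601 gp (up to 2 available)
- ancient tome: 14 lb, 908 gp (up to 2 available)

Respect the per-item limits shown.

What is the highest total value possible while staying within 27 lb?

2468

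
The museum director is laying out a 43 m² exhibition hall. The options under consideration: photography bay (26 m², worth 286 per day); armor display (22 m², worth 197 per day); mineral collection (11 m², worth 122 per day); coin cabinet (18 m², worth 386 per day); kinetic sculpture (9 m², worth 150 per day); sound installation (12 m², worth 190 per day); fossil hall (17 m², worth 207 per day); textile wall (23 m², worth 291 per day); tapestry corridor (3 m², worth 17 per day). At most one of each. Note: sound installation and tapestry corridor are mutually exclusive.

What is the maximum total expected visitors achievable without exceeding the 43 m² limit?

726

Coin cabinet + kinetic sculpture + sound installation uses 39 of the 43 m² and totals 726.
Runner-up mineral collection + coin cabinet + sound installation tops out at 698.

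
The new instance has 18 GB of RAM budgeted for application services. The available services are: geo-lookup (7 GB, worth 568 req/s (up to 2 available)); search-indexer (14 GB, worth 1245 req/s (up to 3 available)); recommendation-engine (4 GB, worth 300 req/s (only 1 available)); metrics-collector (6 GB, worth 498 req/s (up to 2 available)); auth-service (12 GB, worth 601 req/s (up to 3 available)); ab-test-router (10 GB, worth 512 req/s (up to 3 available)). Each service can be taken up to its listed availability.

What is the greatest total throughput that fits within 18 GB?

1545

The ratio ordering already packs tightly: search-indexer + recommendation-engine, 18 GB, 1545.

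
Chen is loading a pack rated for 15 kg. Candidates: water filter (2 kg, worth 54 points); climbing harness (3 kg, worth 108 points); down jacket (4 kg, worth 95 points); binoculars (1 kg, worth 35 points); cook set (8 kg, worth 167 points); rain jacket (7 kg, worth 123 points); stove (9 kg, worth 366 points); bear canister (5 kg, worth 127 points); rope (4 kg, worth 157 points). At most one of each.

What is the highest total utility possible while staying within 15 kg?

577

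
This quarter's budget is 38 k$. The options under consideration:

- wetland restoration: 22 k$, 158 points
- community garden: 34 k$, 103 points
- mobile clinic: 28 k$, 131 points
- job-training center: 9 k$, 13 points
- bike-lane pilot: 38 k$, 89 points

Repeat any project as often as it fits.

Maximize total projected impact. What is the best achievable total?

Taking wetland restoration + job-training center: 31 k$ used, 171 in projected impact.
Every other selection either busts 38 k$ or fails to beat 171.

171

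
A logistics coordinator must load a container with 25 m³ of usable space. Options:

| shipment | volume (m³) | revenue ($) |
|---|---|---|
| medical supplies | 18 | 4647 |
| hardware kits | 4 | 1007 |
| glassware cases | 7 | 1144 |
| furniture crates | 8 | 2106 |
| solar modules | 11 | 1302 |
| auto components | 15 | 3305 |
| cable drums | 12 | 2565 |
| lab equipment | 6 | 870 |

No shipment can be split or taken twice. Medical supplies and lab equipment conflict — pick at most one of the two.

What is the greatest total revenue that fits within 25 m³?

5791

Greedy by ratio would take hardware kits + furniture crates + cable drums: 24 m³ used, total 5678.
A better packing is medical supplies + glassware cases: 25 m³, total 5791.
That's the maximum — no feasible swap from here does better than 5791.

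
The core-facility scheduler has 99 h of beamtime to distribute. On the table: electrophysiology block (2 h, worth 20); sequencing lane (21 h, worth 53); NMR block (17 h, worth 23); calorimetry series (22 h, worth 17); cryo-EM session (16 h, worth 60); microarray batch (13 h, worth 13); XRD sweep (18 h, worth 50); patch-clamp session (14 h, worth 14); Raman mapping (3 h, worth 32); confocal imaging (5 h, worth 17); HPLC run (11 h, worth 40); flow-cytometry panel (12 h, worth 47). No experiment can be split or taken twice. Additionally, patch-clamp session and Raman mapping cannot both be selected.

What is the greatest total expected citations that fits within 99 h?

319

Electrophysiology block + sequencing lane + cryo-EM session + XRD sweep + Raman mapping + confocal imaging + HPLC run + flow-cytometry panel uses 88 of the 99 h and totals 319.
Every other selection either busts 99 h or breaks a pairing rule or fails to beat 319.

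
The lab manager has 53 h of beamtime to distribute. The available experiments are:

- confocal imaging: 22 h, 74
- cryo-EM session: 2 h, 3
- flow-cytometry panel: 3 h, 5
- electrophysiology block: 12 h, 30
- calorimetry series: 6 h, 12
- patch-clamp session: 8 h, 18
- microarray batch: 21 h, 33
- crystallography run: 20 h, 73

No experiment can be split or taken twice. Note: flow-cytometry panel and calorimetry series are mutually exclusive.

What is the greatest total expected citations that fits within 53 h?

The ratio ordering already packs tightly: confocal imaging + flow-cytometry panel + patch-clamp session + crystallography run, 53 h, 170.

170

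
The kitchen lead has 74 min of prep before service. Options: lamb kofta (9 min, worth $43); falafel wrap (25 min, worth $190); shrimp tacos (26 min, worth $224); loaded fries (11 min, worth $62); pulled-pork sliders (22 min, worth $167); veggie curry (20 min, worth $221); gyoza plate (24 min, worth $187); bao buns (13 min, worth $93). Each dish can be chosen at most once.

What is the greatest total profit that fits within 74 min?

635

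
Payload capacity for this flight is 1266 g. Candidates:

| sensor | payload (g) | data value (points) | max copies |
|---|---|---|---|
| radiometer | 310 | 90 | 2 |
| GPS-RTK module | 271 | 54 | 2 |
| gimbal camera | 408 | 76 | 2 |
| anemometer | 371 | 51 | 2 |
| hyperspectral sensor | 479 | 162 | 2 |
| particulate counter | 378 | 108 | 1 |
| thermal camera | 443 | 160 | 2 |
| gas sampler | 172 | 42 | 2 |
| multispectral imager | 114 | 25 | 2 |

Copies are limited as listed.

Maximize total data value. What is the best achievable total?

Greedy by ratio would take radiometer + 2×thermal camera: 1196 g used, total 410.
The 310 g tied up in radiometer is better spent on particulate counter — total rises to 428 (1264 g).
Every other selection either busts 1266 g or exceeds an availability limit or fails to beat 428.

428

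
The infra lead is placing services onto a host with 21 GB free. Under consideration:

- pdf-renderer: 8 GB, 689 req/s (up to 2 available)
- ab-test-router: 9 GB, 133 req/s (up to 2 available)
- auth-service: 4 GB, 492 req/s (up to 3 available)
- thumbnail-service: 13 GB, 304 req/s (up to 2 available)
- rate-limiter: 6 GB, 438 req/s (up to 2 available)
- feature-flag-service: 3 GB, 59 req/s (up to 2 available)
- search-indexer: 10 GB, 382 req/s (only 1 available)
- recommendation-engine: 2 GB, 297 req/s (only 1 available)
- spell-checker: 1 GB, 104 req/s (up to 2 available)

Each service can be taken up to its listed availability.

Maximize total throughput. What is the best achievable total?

2315

Ranking by ratio (throughput/GB): recommendation-engine 148.50, auth-service 123.00, spell-checker 104.00, pdf-renderer 86.12.
Greedy by ratio would take 3×auth-service + feature-flag-service + recommendation-engine + 2×spell-checker: 19 GB used, total 2040.
Replace feature-flag-service and spell-checker with rate-limiter: the trade gains 275 net, giving 2315 at 21 GB.
No other feasible combination exceeds 2315.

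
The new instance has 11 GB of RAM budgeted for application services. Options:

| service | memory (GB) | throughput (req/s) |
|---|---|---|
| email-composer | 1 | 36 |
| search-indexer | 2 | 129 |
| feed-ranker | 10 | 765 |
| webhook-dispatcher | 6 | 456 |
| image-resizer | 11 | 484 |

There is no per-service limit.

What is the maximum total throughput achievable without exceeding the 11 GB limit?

801

Density check — feed-ranker 76.50, webhook-dispatcher 76.00, search-indexer 64.50 are the best per GB.
The ratio ordering already packs tightly: email-composer + feed-ranker, 11 GB, 801.
That's the maximum — no swap from here does better than 801.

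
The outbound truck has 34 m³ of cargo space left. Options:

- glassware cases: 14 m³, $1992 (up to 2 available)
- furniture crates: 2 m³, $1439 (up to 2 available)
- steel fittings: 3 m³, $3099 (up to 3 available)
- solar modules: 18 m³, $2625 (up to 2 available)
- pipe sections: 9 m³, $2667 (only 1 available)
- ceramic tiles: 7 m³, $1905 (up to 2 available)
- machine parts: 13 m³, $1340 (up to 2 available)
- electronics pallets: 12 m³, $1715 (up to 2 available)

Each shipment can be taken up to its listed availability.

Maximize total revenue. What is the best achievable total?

17213

By revenue per m³: steel fittings 1033.00, furniture crates 719.50, pipe sections 296.33 lead.
Filling by ratio: 2×furniture crates + 3×steel fittings + pipe sections + ceramic tiles for 16747, with 5 m³ left unused.
The 2 m³ tied up in furniture crates is better spent on ceramic tiles — total rises to 17213 (34 m³).
Every other selection either busts 34 m³ or exceeds an availability limit or fails to beat 17213.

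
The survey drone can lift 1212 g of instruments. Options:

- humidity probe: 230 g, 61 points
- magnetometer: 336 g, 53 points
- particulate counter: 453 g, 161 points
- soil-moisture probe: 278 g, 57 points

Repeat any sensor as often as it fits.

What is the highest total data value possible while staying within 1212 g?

Best packing: humidity probe + 2×particulate counter — 1136 g, 383 total.
The spare 76 g is too small for any remaining sensor, and no exchange beats 383.

383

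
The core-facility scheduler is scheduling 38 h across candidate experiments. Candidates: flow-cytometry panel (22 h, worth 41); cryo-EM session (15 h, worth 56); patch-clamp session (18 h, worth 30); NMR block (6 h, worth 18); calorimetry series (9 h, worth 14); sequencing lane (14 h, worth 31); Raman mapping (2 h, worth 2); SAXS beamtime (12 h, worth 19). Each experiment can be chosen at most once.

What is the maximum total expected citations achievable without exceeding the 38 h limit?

Taking cryo-EM session + NMR block + sequencing lane + Raman mapping: 37 h used, 107 in expected citations.

107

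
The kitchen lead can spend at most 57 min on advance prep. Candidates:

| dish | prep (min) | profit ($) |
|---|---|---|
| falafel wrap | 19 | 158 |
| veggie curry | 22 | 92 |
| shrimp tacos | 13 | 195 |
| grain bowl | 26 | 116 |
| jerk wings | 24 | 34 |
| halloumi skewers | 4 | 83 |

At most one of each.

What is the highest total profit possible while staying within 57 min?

445

Greedy by ratio would take falafel wrap + shrimp tacos + halloumi skewers: 36 min used, total 436.
Dropping halloumi skewers frees 4 min; slotting in veggie curry (22 min) lifts the total to 445 at 54 min.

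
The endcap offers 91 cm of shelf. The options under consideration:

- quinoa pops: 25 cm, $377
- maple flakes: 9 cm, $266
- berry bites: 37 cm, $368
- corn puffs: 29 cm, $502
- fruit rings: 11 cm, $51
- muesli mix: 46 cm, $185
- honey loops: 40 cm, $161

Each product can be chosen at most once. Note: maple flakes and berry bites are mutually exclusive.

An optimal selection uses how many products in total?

3

Best achievable weekly sales is 1247.
One optimal bundle: quinoa pops + berry bites + corn puffs (91 cm).
Every optimal selection uses 3 products.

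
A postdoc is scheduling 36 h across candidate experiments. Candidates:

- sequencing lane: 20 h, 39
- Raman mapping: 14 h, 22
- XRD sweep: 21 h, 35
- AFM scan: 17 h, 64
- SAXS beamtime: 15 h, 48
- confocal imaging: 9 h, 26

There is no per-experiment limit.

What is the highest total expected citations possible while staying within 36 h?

Ranking by ratio (expected citations/h): AFM scan 3.76, SAXS beamtime 3.20, confocal imaging 2.89.
Best packing: 2×AFM scan — 34 h, 128 total.
Every other selection either busts 36 h or fails to beat 128.

128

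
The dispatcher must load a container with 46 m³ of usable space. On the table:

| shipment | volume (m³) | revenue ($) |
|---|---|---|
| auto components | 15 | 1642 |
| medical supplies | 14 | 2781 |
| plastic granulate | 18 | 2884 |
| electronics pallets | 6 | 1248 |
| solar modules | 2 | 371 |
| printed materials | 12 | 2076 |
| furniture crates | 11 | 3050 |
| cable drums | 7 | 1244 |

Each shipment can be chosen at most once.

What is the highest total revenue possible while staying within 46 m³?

9526

Ranking by ratio (revenue/m³): furniture crates 277.27, electronics pallets 208.00, medical supplies 198.64.
Greedy by ratio would take medical supplies + electronics pallets + solar modules + furniture crates + cable drums: 40 m³ used, total 8694.
The 7 m³ tied up in cable drums is better spent on printed materials — total rises to 9526 (45 m³).
Next best is medical supplies + solar modules + printed materials + furniture crates + cable drums at 9522 (46 m³) — short by 4.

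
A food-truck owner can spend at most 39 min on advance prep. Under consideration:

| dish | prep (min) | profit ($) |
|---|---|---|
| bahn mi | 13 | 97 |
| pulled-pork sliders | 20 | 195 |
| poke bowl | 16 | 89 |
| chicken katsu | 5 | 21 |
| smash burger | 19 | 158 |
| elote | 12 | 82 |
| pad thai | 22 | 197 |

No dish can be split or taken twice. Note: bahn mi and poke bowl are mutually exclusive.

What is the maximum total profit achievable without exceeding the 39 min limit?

Pulled-pork sliders + smash burger uses 39 of the 39 min and totals 353.
No other feasible combination exceeds 353.

353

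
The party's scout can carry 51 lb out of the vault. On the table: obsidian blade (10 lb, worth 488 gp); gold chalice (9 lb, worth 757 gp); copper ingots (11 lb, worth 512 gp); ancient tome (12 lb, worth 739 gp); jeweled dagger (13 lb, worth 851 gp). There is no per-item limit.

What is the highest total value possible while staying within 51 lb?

Density check — gold chalice 84.11, jeweled dagger 65.46, ancient tome 61.58 are the best per lb.
A density-first pass picks 5×gold chalice — 3785 at 45 lb.
Dropping gold chalice frees 9 lb; slotting in jeweled dagger (13 lb) lifts the total to 3879 at 49 lb.

3879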